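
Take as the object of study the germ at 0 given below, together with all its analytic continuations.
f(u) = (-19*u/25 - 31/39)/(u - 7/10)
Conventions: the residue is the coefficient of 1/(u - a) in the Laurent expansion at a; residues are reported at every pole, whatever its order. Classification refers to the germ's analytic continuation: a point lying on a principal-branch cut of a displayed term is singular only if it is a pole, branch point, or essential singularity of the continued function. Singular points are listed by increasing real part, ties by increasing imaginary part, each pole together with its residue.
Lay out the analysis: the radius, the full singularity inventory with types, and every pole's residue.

Denominator factor (u - 7/10): pole of order 1 at 7/10, modulus 7/10.
The radius of convergence is the smallest modulus among the singular points: 7/10.
At the order-1 pole 7/10 set g(u) = (u - (7/10))*f(u) = -19*u/25 - 31/39.
Simple pole: residue = g(a) at a = 7/10, which is -12937/9750.

Radius of convergence at 0: 7/10.
At 7/10: a pole of order 1; residue -12937/9750.


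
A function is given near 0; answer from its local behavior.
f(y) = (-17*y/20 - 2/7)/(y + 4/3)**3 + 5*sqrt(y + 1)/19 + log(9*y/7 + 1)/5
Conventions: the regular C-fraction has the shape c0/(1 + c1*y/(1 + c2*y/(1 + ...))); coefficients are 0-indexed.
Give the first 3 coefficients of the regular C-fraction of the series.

Taylor coefficients (expand at 0): a_0 = 607/4256, a_1 = 51299/170240, a_2 = 962053/4766720.
c0 = a_0 = 607/4256. Peel one level at a time: if S = 1 + c*y/S' with S'(0) = 1, then c is the y-coefficient of S and S' = c*y/(S - 1).
S_1 = c0/f = 1 + (-51299/24280)*y + (12581450097/4126628800)*y^2 + ...; c1 = -51299/24280.
S_2 = c1*y/(S_1 - 1) = 1 + (12581450097/8718778040)*y + ...; c2 = 12581450097/8718778040.

The regular C-fraction coefficients are [607/4256, -51299/24280, 12581450097/8718778040].


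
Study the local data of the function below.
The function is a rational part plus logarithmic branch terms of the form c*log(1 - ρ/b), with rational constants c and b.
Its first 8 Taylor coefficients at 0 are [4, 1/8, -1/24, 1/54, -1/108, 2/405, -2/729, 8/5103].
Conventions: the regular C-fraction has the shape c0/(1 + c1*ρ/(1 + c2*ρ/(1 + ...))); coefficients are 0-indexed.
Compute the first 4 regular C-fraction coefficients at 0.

Taylor coefficients (read off): a_0 = 4, a_1 = 1/8, a_2 = -1/24, a_3 = 1/54.
c0 = a_0 = 4. Peel one level at a time: if S = 1 + c*ρ/S' with S'(0) = 1, then c is the ρ-coefficient of S and S' = c*ρ/(S - 1).
S_1 = c0/f = 1 + (-1/32)*ρ + (35/3072)*ρ^2 + ...; c1 = -1/32.
S_2 = c1*ρ/(S_1 - 1) = 1 + (35/96)*ρ + (-1/27)*ρ^2 + ...; c2 = 35/96.
S_3 = c2*ρ/(S_2 - 1) = 1 + (32/315)*ρ + ...; c3 = 32/315.

The regular C-fraction coefficients are [4, -1/32, 35/96, 32/315].


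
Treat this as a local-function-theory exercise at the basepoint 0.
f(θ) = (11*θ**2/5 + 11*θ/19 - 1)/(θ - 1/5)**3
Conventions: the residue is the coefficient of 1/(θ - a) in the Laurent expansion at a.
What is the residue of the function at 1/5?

At the order-3 pole 1/5 set g(θ) = (θ - (1/5))^3*f(θ) = 11*θ**2/5 + 11*θ/19 - 1.
Order-3 pole: residue = g''(a)/2; g''(1/5) = 22/5, so the residue is 11/5.

The residue is 11/5.


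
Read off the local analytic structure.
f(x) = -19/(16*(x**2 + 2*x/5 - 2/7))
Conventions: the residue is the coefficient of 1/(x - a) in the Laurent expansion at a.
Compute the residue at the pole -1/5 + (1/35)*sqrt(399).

The residue is -(5/96)*sqrt(399).

The factor x**2 + 2*x/5 - 2/7 splits as (x - a)(x - a') with a = -1/5 + (1/35)*sqrt(399), a' = -1/5 - (1/35)*sqrt(399). At the order-1 pole a set g(x) = (x - a)*f(x) = [-19/16] / (x - a').
Simple pole: residue = g(a) at a = -1/5 + (1/35)*sqrt(399), which is -(5/96)*sqrt(399).


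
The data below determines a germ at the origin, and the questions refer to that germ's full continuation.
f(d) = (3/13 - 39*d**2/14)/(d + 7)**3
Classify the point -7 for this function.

The point is a pole of order 3.

The denominator factor d + 7 vanishes at -7 and appears to the power 3; the numerator there equals -3543/26, nonzero, and no other factor vanishes.
Hence a pole whose order is the multiplicity, 3.


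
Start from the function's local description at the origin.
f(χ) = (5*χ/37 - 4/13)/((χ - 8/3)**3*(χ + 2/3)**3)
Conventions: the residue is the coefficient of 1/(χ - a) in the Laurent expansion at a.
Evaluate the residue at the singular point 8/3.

The residue is -60507/24050000.

At the order-3 pole 8/3 set g(χ) = (χ - (8/3))^3*f(χ) = (5*χ/37 - 4/13)/(χ + 2/3)**3.
Order-3 pole: residue = g''(a)/2; g''(8/3) = -60507/12025000, so the residue is -60507/24050000.


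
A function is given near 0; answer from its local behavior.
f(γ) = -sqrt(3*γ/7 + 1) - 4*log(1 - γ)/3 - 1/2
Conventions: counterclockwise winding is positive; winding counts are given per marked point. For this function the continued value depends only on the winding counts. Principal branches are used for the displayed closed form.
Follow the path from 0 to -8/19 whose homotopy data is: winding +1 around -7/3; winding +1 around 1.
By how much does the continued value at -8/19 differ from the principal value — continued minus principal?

Continued minus principal equals ((2/133)*sqrt(14497)) - ((8/3)*pi)*i.

The rational part is single-valued and drops out of the difference; each branch term changes only by its own monodromy.
(-1)*sqrt(1 - γ/(-7/3)): winding +1 is odd, the square root flips sign, contributing -2*(-1)*sqrt(1 - (-8/19)/(-7/3)) = -2*(-1)*sqrt(109/133) = (2/133)*sqrt(14497).
(-4/3)*log(1 - γ/(1)): each positive loop around 1 adds 2*pi*i to the log, so winding +1 contributes (-4/3)*(1)*2*pi*i = -(8/3)*pi*i.
Summing the contributions at γ = -8/19 gives ((2/133)*sqrt(14497)) - ((8/3)*pi)*i.


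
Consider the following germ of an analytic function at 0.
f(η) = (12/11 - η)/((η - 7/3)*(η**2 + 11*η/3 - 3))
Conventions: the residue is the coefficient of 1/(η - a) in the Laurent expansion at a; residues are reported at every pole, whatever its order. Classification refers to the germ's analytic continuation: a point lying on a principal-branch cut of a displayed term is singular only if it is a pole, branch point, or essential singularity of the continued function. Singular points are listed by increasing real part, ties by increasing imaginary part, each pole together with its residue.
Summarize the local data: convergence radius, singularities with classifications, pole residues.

Denominator factor (η - 7/3): pole of order 1 at 7/3, modulus 7/3.
Denominator factor (η**2 + 11*η/3 - 3): discriminant 229/9, real irrational roots -11/6 + (1/6)*sqrt(229) and -11/6 - (1/6)*sqrt(229); poles of order 1, moduli -11/6 + (1/6)*sqrt(229) and 11/6 + (1/6)*sqrt(229).
The radius of convergence is the smallest modulus among the singular points: -11/6 + (1/6)*sqrt(229).
The factor η**2 + 11*η/3 - 3 splits as (η - a)(η - a') with a = -11/6 - (1/6)*sqrt(229), a' = -11/6 + (1/6)*sqrt(229). At the order-1 pole a set g(η) = (η - a)*f(η) = [(12/11 - η)/(η - 7/3)] / (η - a').
Simple pole: residue = g(a) at a = -11/6 - (1/6)*sqrt(229), which is 41/726 + (1153/166254)*sqrt(229).
The factor η**2 + 11*η/3 - 3 splits as (η - a)(η - a') with a = -11/6 + (1/6)*sqrt(229), a' = -11/6 - (1/6)*sqrt(229). At the order-1 pole a set g(η) = (η - a)*f(η) = [(12/11 - η)/(η - 7/3)] / (η - a').
Simple pole: residue = g(a) at a = -11/6 + (1/6)*sqrt(229), which is 41/726 - (1153/166254)*sqrt(229).
At the order-1 pole 7/3 set g(η) = (η - (7/3))*f(η) = (12/11 - η)/(η**2 + 11*η/3 - 3).
Simple pole: residue = g(a) at a = 7/3, which is -41/363.
List the singular points by increasing real part (a conjugate pair: the negative imaginary part first).

Radius of convergence at 0: -11/6 + (1/6)*sqrt(229).
At -11/6 - (1/6)*sqrt(229): a pole of order 1; residue 41/726 + (1153/166254)*sqrt(229).
At -11/6 + (1/6)*sqrt(229): a pole of order 1; residue 41/726 - (1153/166254)*sqrt(229).
At 7/3: a pole of order 1; residue -41/363.


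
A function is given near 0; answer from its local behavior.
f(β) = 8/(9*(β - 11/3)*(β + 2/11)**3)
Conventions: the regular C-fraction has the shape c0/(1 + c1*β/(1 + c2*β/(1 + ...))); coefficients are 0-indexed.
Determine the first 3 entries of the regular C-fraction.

Taylor coefficients (expand at 0): a_0 = -121/3, a_1 = 1309/2, a_2 = -7142.
c0 = a_0 = -121/3. Peel one level at a time: if S = 1 + c*β/S' with S'(0) = 1, then c is the β-coefficient of S and S' = c*β/(S - 1).
S_1 = c0/f = 1 + (357/22)*β + (345/4)*β^2 + ...; c1 = 357/22.
S_2 = c1*β/(S_1 - 1) = 1 + (-1265/238)*β + ...; c2 = -1265/238.

The regular C-fraction coefficients are [-121/3, 357/22, -1265/238].


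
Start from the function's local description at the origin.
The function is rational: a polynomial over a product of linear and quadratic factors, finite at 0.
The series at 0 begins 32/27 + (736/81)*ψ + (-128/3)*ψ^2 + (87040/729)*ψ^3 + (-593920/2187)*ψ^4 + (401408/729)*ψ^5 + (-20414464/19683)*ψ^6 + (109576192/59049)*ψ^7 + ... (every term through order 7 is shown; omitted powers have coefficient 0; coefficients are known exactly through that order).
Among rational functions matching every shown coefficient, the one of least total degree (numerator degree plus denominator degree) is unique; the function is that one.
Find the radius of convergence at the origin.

No rational of total degree below 4 reproduces all 8 coefficients; solving the [1/3] Pade equations on them gives f(ψ) = (35*ψ/6 + 1/2)/(ψ + 3/4)**3, whose expansion matches every shown term.
Denominator factor (ψ + 3/4)^3: pole of order 3 at -3/4, modulus 3/4.
The radius of convergence is the smallest modulus among the singular points: 3/4.

The radius of convergence is 3/4.


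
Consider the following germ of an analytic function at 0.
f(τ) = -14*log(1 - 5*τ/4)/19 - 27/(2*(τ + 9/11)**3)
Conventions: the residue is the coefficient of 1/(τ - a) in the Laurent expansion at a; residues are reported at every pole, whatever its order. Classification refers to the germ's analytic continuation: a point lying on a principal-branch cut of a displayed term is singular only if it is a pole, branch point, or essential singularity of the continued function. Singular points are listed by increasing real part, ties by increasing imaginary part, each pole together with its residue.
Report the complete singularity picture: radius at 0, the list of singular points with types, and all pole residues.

Radius of convergence at 0: 4/5.
At -9/11: a pole of order 3; residue 0.
At 4/5: a logarithmic branch point.

Denominator factor (τ + 9/11)^3: pole of order 3 at -9/11, modulus 9/11.
Branch term (-14/19)*log(1 - τ/(4/5)): its argument vanishes at τ = 4/5, a logarithmic branch point, modulus 4/5.
The radius of convergence is the smallest modulus among the singular points: 4/5.
The branch term is analytic at -9/11 and contributes nothing to the residue; only the rational part matters.
At the order-3 pole -9/11 set g(τ) = (τ - (-9/11))^3*(rational part) = -27/2.
Order-3 pole: residue = g''(a)/2; g''(-9/11) = 0, so the residue is 0.
List the singular points by increasing real part (a conjugate pair: the negative imaginary part first).


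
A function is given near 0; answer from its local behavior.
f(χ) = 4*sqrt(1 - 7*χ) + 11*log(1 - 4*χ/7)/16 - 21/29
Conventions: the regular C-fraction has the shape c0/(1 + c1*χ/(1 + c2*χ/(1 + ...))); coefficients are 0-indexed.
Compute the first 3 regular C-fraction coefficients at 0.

The regular C-fraction coefficients are [95/29, 11687/2660, -6542981/1071980].

Taylor coefficients (expand at 0): a_0 = 95/29, a_1 = -403/28, a_2 = -1206/49.
c0 = a_0 = 95/29. Peel one level at a time: if S = 1 + c*χ/S' with S'(0) = 1, then c is the χ-coefficient of S and S' = c*χ/(S - 1).
S_1 = c0/f = 1 + (11687/2660)*χ + (189746449/7075600)*χ^2 + ...; c1 = 11687/2660.
S_2 = c1*χ/(S_1 - 1) = 1 + (-6542981/1071980)*χ + ...; c2 = -6542981/1071980.


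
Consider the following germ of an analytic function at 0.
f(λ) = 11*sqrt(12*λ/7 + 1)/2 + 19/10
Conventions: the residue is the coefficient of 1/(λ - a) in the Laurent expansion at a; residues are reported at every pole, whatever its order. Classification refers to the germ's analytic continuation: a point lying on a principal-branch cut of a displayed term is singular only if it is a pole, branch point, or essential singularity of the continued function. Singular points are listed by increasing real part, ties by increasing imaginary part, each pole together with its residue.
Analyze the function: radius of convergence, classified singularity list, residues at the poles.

Branch term (11/2)*sqrt(1 - λ/(-7/12)): its argument vanishes at λ = -7/12, a square-root branch point, modulus 7/12.
The radius of convergence is the smallest modulus among the singular points: 7/12.

Radius of convergence at 0: 7/12.
At -7/12: an algebraic (square-root) branch point.


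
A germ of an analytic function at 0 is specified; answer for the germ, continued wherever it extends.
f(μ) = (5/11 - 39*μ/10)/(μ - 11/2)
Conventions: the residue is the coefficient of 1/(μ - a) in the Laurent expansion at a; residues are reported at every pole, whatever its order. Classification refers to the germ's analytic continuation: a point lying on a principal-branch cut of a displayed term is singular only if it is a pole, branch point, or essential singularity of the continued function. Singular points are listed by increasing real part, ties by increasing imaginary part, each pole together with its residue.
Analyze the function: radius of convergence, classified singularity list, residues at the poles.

Denominator factor (μ - 11/2): pole of order 1 at 11/2, modulus 11/2.
The radius of convergence is the smallest modulus among the singular points: 11/2.
At the order-1 pole 11/2 set g(μ) = (μ - (11/2))*f(μ) = 5/11 - 39*μ/10.
Simple pole: residue = g(a) at a = 11/2, which is -4619/220.

Radius of convergence at 0: 11/2.
At 11/2: a pole of order 1; residue -4619/220.


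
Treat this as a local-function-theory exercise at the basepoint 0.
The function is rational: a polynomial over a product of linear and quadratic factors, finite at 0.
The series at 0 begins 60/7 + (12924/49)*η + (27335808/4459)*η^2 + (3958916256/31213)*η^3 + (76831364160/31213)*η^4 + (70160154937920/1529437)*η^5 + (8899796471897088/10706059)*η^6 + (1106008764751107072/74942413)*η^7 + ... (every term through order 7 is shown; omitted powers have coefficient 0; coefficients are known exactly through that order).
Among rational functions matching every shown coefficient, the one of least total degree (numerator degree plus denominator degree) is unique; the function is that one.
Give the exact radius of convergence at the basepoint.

No rational of total degree below 6 reproduces all 8 coefficients; solving the [2/4] Pade equations on them gives f(η) = (12*η**2/13 - η/4 + 35/12)/(η**2 + 9*η - 7/12)**2, whose expansion matches every shown term.
Denominator factor (η**2 + 9*η - 7/12)^2: discriminant 250/3, real irrational roots -9/2 + (5/6)*sqrt(30) and -9/2 - (5/6)*sqrt(30); poles of order 2, moduli -9/2 + (5/6)*sqrt(30) and 9/2 + (5/6)*sqrt(30).
The radius of convergence is the smallest modulus among the singular points: -9/2 + (5/6)*sqrt(30).

The radius of convergence is -9/2 + (5/6)*sqrt(30).


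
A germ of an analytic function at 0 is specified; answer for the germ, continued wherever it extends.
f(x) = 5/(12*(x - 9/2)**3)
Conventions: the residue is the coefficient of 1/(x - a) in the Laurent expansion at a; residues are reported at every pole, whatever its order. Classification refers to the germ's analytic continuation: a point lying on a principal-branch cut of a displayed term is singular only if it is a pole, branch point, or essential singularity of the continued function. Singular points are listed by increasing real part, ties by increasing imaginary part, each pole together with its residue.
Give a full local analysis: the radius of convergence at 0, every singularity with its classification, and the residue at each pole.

Denominator factor (x - 9/2)^3: pole of order 3 at 9/2, modulus 9/2.
The radius of convergence is the smallest modulus among the singular points: 9/2.
At the order-3 pole 9/2 set g(x) = (x - (9/2))^3*f(x) = 5/12.
Order-3 pole: residue = g''(a)/2; g''(9/2) = 0, so the residue is 0.

Radius of convergence at 0: 9/2.
At 9/2: a pole of order 3; residue 0.


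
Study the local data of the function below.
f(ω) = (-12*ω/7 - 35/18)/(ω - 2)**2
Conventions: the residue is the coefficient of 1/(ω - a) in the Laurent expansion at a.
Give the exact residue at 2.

The residue is -12/7.

At the order-2 pole 2 set g(ω) = (ω - (2))^2*f(ω) = -12*ω/7 - 35/18.
Order-2 pole: residue = g'(a); g'(2) = -12/7, so the residue is -12/7.


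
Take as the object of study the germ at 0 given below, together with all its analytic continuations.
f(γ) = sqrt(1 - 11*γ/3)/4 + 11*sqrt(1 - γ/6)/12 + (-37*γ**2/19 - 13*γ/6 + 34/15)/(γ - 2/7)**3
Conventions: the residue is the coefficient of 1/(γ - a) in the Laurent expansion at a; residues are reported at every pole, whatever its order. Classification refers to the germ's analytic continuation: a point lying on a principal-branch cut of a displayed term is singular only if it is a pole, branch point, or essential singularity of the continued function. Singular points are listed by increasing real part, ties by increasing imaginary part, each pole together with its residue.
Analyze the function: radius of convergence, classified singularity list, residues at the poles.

Radius of convergence at 0: 3/11.
At 3/11: an algebraic (square-root) branch point.
At 2/7: a pole of order 3; residue -37/19.
At 6: an algebraic (square-root) branch point.

Denominator factor (γ - 2/7)^3: pole of order 3 at 2/7, modulus 2/7.
Branch term (11/12)*sqrt(1 - γ/(6)): its argument vanishes at γ = 6, a square-root branch point, modulus 6.
Branch term (1/4)*sqrt(1 - γ/(3/11)): its argument vanishes at γ = 3/11, a square-root branch point, modulus 3/11.
The radius of convergence is the smallest modulus among the singular points: 3/11.
The branch terms are analytic at 2/7 and contribute nothing to the residue; only the rational part matters.
At the order-3 pole 2/7 set g(γ) = (γ - (2/7))^3*(rational part) = -37*γ**2/19 - 13*γ/6 + 34/15.
Order-3 pole: residue = g''(a)/2; g''(2/7) = -74/19, so the residue is -37/19.
List the singular points by increasing real part (a conjugate pair: the negative imaginary part first).


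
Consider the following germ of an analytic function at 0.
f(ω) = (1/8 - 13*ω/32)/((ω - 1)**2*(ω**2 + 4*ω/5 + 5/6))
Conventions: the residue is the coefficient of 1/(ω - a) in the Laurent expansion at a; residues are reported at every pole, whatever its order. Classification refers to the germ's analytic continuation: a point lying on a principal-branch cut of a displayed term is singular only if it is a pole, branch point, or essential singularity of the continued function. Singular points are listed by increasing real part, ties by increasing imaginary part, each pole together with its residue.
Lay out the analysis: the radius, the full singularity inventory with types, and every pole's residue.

Denominator factor (ω - 1)^2: pole of order 2 at 1, modulus 1.
Denominator factor (ω**2 + 4*ω/5 + 5/6): discriminant -202/75, complex-conjugate roots (-2/5) + ((1/30)*sqrt(606))*i and (-2/5) - ((1/30)*sqrt(606))*i; poles of order 1, moduli (1/6)*sqrt(30) and (1/6)*sqrt(30).
The radius of convergence is the smallest modulus among the singular points: (1/6)*sqrt(30).
The factor ω**2 + 4*ω/5 + 5/6 splits as (ω - a)(ω - a') with a = (-2/5) - ((1/30)*sqrt(606))*i, a' = (-2/5) + ((1/30)*sqrt(606))*i. At the order-1 pole a set g(ω) = (ω - a)*f(ω) = [(1/8 - 13*ω/32)/(ω - 1)**2] / (ω - a').
Simple pole: residue = g(a) at a = (-2/5) - ((1/30)*sqrt(606))*i, which is (4065/199712) + ((20445/5042728)*sqrt(606))*i.
The factor ω**2 + 4*ω/5 + 5/6 splits as (ω - a)(ω - a') with a = (-2/5) + ((1/30)*sqrt(606))*i, a' = (-2/5) - ((1/30)*sqrt(606))*i. At the order-1 pole a set g(ω) = (ω - a)*f(ω) = [(1/8 - 13*ω/32)/(ω - 1)**2] / (ω - a').
Simple pole: residue = g(a) at a = (-2/5) + ((1/30)*sqrt(606))*i, which is (4065/199712) - ((20445/5042728)*sqrt(606))*i.
At the order-2 pole 1 set g(ω) = (ω - (1))^2*f(ω) = (1/8 - 13*ω/32)/(ω**2 + 4*ω/5 + 5/6).
Order-2 pole: residue = g'(a); g'(1) = -4065/99856, so the residue is -4065/99856.
List the singular points by increasing real part (a conjugate pair: the negative imaginary part first).

Radius of convergence at 0: (1/6)*sqrt(30).
At (-2/5) - ((1/30)*sqrt(606))*i: a pole of order 1; residue (4065/199712) + ((20445/5042728)*sqrt(606))*i.
At (-2/5) + ((1/30)*sqrt(606))*i: a pole of order 1; residue (4065/199712) - ((20445/5042728)*sqrt(606))*i.
At 1: a pole of order 2; residue -4065/99856.


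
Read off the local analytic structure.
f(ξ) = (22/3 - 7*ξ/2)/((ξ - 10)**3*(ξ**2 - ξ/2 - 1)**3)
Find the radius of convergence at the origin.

The radius of convergence is -1/4 + (1/4)*sqrt(17).

Denominator factor (ξ**2 - ξ/2 - 1)^3: discriminant 17/4, real irrational roots 1/4 + (1/4)*sqrt(17) and 1/4 - (1/4)*sqrt(17); poles of order 3, moduli 1/4 + (1/4)*sqrt(17) and -1/4 + (1/4)*sqrt(17).
Denominator factor (ξ - 10)^3: pole of order 3 at 10, modulus 10.
The radius of convergence is the smallest modulus among the singular points: -1/4 + (1/4)*sqrt(17).


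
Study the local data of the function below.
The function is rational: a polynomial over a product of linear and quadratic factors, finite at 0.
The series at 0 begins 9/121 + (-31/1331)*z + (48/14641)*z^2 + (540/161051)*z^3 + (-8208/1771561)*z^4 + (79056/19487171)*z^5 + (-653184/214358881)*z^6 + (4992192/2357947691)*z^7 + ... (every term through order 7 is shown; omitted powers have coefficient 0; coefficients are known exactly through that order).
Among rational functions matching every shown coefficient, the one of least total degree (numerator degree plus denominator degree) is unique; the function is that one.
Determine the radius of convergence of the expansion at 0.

No rational of total degree below 3 reproduces all 8 coefficients; solving the [1/2] Pade equations on them gives f(z) = (7*z/36 + 1/4)/(z + 11/6)**2, whose expansion matches every shown term.
Denominator factor (z + 11/6)^2: pole of order 2 at -11/6, modulus 11/6.
The radius of convergence is the smallest modulus among the singular points: 11/6.

The radius of convergence is 11/6.


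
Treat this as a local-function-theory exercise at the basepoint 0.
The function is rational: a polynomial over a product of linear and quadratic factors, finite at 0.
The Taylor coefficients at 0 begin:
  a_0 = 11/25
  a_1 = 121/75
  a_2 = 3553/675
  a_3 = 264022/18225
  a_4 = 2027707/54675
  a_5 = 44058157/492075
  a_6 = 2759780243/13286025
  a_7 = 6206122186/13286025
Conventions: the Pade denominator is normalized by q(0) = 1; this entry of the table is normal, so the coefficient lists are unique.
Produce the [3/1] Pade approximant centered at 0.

The Pade approximant has numerator coefficients [11/25, 15937/32730, 66781/58914, 8045669/7953390]; denominator coefficients [1, -184337/72006].

Taylor coefficients needed (read off): a_0 = 11/25, a_1 = 121/75, a_2 = 3553/675, a_3 = 264022/18225, a_4 = 2027707/54675.
Write the denominator as Q(θ) = 1 + q1*θ. Requiring Q*f - P = O(θ^5) with deg P <= 3 kills the coefficients of θ^4..θ^4 in Q*f:
  θ^4: a_4 + q1*a_3 = 0, i.e. 2027707/54675 + (264022/18225)*q1 = 0.
Solving this linear system: q1 = -184337/72006.
The numerator is Q*f truncated at degree 3: P0 = a_0 = 11/25; P1 = a_1 + q1*a_0 = 15937/32730; P2 = a_2 + q1*a_1 = 66781/58914; P3 = a_3 + q1*a_2 = 8045669/7953390.


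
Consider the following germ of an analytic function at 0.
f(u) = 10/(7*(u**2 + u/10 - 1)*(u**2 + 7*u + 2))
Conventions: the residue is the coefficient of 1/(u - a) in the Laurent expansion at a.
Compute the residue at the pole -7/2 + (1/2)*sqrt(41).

The residue is -575/4746 - (1175/64862)*sqrt(41).

The factor u**2 + 7*u + 2 splits as (u - a)(u - a') with a = -7/2 + (1/2)*sqrt(41), a' = -7/2 - (1/2)*sqrt(41). At the order-1 pole a set g(u) = (u - a)*f(u) = [10/(7*(u**2 + u/10 - 1))] / (u - a').
Simple pole: residue = g(a) at a = -7/2 + (1/2)*sqrt(41), which is -575/4746 - (1175/64862)*sqrt(41).


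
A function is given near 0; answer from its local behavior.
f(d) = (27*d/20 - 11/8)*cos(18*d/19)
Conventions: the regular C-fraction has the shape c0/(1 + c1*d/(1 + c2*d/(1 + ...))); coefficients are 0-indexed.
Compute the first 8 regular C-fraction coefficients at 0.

Taylor coefficients (expand at 0): a_0 = -11/8, a_1 = 27/20, a_2 = 891/1444, a_3 = -2187/3610, a_4 = -24057/521284, a_5 = 59049/1303210, a_6 = 649539/470458810, a_7 = -1594323/1176147025.
c0 = a_0 = -11/8. Peel one level at a time: if S = 1 + c*d/S' with S'(0) = 1, then c is the d-coefficient of S and S' = c*d/(S - 1).
S_1 = c0/f = 1 + (54/55)*d + (1542726/1092025)*d^2 + ...; c1 = 54/55.
S_2 = c1*d/(S_1 - 1) = 1 + (-28569/19855)*d + (85707/130321)*d^2 + ...; c2 = -28569/19855.
S_3 = c2*d/(S_2 - 1) = 1 + (165/361)*d + (-408375/3437803)*d^2 + ...; c3 = 165/361.
S_4 = c3*d/(S_3 - 1) = 1 + (2475/9523)*d + (-17015265/90687529)*d^2 + ...; c4 = 2475/9523.
S_5 = c4*d/(S_4 - 1) = 1 + (378117/523765)*d + (7464347721/10399354075)*d^2 + ...; c5 = 378117/523765.
S_6 = c5*d/(S_5 - 1) = 1 + (-829371969/834168115)*d + (71082983347083/5750714413906225)*d^2 + ...; c6 = -829371969/834168115.
S_7 = c6*d/(S_6 - 1) = 1 + (942777/75833465)*d + ...; c7 = 942777/75833465.

The regular C-fraction coefficients are [-11/8, 54/55, -28569/19855, 165/361, 2475/9523, 378117/523765, -829371969/834168115, 942777/75833465].


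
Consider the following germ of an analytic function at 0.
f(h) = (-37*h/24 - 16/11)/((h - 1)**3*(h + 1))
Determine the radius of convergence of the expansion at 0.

The radius of convergence is 1.

Denominator factor (h - 1)^3: pole of order 3 at 1, modulus 1.
Denominator factor (h + 1): pole of order 1 at -1, modulus 1.
The radius of convergence is the smallest modulus among the singular points: 1.


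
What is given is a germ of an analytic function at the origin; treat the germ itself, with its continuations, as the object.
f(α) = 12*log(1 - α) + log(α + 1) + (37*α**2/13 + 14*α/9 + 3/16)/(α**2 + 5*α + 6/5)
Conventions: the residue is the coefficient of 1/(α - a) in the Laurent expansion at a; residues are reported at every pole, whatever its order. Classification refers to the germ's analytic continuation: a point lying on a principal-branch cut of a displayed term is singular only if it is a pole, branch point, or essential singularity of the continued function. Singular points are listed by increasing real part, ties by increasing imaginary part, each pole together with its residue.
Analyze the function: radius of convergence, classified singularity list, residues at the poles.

Denominator factor (α**2 + 5*α + 6/5): discriminant 101/5, real irrational roots -5/2 + (1/10)*sqrt(505) and -5/2 - (1/10)*sqrt(505); poles of order 1, moduli 5/2 - (1/10)*sqrt(505) and 5/2 + (1/10)*sqrt(505).
Branch term (1)*log(1 - α/(-1)): its argument vanishes at α = -1, a logarithmic branch point, modulus 1.
Branch term (12)*log(1 - α/(1)): its argument vanishes at α = 1, a logarithmic branch point, modulus 1.
The radius of convergence is the smallest modulus among the singular points: 5/2 - (1/10)*sqrt(505).
The branch terms are analytic at -5/2 - (1/10)*sqrt(505) and contribute nothing to the residue; only the rational part matters.
The factor α**2 + 5*α + 6/5 splits as (α - a)(α - a') with a = -5/2 - (1/10)*sqrt(505), a' = -5/2 + (1/10)*sqrt(505). At the order-1 pole a set g(α) = (α - a)*(rational part) = [37*α**2/13 + 14*α/9 + 3/16] / (α - a').
Simple pole: residue = g(a) at a = -5/2 - (1/10)*sqrt(505), which is -1483/234 - (266387/945360)*sqrt(505).
The branch terms are analytic at -5/2 + (1/10)*sqrt(505) and contribute nothing to the residue; only the rational part matters.
The factor α**2 + 5*α + 6/5 splits as (α - a)(α - a') with a = -5/2 + (1/10)*sqrt(505), a' = -5/2 - (1/10)*sqrt(505). At the order-1 pole a set g(α) = (α - a)*(rational part) = [37*α**2/13 + 14*α/9 + 3/16] / (α - a').
Simple pole: residue = g(a) at a = -5/2 + (1/10)*sqrt(505), which is -1483/234 + (266387/945360)*sqrt(505).
List the singular points by increasing real part (a conjugate pair: the negative imaginary part first).

Radius of convergence at 0: 5/2 - (1/10)*sqrt(505).
At -5/2 - (1/10)*sqrt(505): a pole of order 1; residue -1483/234 - (266387/945360)*sqrt(505).
At -1: a logarithmic branch point.
At -5/2 + (1/10)*sqrt(505): a pole of order 1; residue -1483/234 + (266387/945360)*sqrt(505).
At 1: a logarithmic branch point.


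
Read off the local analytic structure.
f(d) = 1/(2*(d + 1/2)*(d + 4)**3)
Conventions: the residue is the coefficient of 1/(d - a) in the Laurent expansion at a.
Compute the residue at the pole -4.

The residue is -4/343.

At the order-3 pole -4 set g(d) = (d - (-4))^3*f(d) = 1/(2*(d + 1/2)).
Order-3 pole: residue = g''(a)/2; g''(-4) = -8/343, so the residue is -4/343.


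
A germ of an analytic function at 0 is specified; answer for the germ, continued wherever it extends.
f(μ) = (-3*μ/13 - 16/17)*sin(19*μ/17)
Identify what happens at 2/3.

There is no denominator, hence no pole anywhere.
The factor sin(19*μ/17) is entire.
So the germ continues analytically to 2/3.

The point is a regular point.


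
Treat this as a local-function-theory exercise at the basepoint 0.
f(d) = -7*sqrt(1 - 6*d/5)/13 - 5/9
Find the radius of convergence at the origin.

Branch term (-7/13)*sqrt(1 - d/(5/6)): its argument vanishes at d = 5/6, a square-root branch point, modulus 5/6.
The radius of convergence is the smallest modulus among the singular points: 5/6.

The radius of convergence is 5/6.


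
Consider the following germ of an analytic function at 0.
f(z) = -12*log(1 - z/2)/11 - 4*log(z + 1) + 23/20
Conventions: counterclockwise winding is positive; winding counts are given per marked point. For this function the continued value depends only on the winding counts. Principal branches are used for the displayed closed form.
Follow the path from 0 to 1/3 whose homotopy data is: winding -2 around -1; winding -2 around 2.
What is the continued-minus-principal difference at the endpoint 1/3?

Continued minus principal equals (224/11)*pi*i.

The rational part is single-valued and drops out of the difference; each branch term changes only by its own monodromy.
(-4)*log(1 - z/(-1)): each positive loop around -1 adds 2*pi*i to the log, so winding -2 contributes (-4)*(-2)*2*pi*i = (16)*pi*i.
(-12/11)*log(1 - z/(2)): each positive loop around 2 adds 2*pi*i to the log, so winding -2 contributes (-12/11)*(-2)*2*pi*i = (48/11)*pi*i.
Summing the contributions at z = 1/3 gives (224/11)*pi*i.


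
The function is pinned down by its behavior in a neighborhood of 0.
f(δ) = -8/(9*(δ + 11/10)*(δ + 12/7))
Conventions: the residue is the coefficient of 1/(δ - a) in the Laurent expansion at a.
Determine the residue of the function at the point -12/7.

At the order-1 pole -12/7 set g(δ) = (δ - (-12/7))*f(δ) = -8/(9*(δ + 11/10)).
Simple pole: residue = g(a) at a = -12/7, which is 560/387.

The residue is 560/387.


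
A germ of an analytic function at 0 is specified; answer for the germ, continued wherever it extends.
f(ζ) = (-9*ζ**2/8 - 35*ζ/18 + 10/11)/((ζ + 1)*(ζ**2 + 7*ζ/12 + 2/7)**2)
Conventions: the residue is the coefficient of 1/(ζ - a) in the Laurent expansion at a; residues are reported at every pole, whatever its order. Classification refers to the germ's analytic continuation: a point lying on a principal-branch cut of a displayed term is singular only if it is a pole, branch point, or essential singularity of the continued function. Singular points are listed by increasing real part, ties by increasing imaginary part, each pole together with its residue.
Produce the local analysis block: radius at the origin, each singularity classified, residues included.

Denominator factor (ζ + 1): pole of order 1 at -1, modulus 1.
Denominator factor (ζ**2 + 7*ζ/12 + 2/7)^2: discriminant -809/1008, complex-conjugate roots (-7/24) + ((1/168)*sqrt(5663))*i and (-7/24) - ((1/168)*sqrt(5663))*i; poles of order 2, moduli (1/7)*sqrt(14) and (1/7)*sqrt(14).
The radius of convergence is the smallest modulus among the singular points: (1/7)*sqrt(14).
At the order-1 pole -1 set g(ζ) = (ζ - (-1))*f(ζ) = (-9*ζ**2/8 - 35*ζ/18 + 10/11)/(ζ**2 + 7*ζ/12 + 2/7)**2.
Simple pole: residue = g(a) at a = -1, which is 134162/38291.
The factor ζ**2 + 7*ζ/12 + 2/7 splits as (ζ - a)(ζ - a') with a = (-7/24) - ((1/168)*sqrt(5663))*i, a' = (-7/24) + ((1/168)*sqrt(5663))*i. At the order-2 pole a set g(ζ) = (ζ - a)^2*f(ζ) = [(-9*ζ**2/8 - 35*ζ/18 + 10/11)/(ζ + 1)] / (ζ - a')^2.
Order-2 pole: residue = g'(a); g'((-7/24) - ((1/168)*sqrt(5663))*i) = (-67081/38291) + ((2082211999/25060731971)*sqrt(5663))*i, so the residue is (-67081/38291) + ((2082211999/25060731971)*sqrt(5663))*i.
The factor ζ**2 + 7*ζ/12 + 2/7 splits as (ζ - a)(ζ - a') with a = (-7/24) + ((1/168)*sqrt(5663))*i, a' = (-7/24) - ((1/168)*sqrt(5663))*i. At the order-2 pole a set g(ζ) = (ζ - a)^2*f(ζ) = [(-9*ζ**2/8 - 35*ζ/18 + 10/11)/(ζ + 1)] / (ζ - a')^2.
Order-2 pole: residue = g'(a); g'((-7/24) + ((1/168)*sqrt(5663))*i) = (-67081/38291) - ((2082211999/25060731971)*sqrt(5663))*i, so the residue is (-67081/38291) - ((2082211999/25060731971)*sqrt(5663))*i.
List the singular points by increasing real part (a conjugate pair: the negative imaginary part first).

Radius of convergence at 0: (1/7)*sqrt(14).
At -1: a pole of order 1; residue 134162/38291.
At (-7/24) - ((1/168)*sqrt(5663))*i: a pole of order 2; residue (-67081/38291) + ((2082211999/25060731971)*sqrt(5663))*i.
At (-7/24) + ((1/168)*sqrt(5663))*i: a pole of order 2; residue (-67081/38291) - ((2082211999/25060731971)*sqrt(5663))*i.


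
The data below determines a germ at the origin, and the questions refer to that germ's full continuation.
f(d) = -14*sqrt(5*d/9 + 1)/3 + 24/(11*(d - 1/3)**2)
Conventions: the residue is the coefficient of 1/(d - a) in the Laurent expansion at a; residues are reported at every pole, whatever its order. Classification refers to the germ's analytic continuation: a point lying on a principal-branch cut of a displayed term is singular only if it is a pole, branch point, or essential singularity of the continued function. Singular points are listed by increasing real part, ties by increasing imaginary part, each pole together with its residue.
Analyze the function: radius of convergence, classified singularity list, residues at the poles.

Radius of convergence at 0: 1/3.
At -9/5: an algebraic (square-root) branch point.
At 1/3: a pole of order 2; residue 0.

Denominator factor (d - 1/3)^2: pole of order 2 at 1/3, modulus 1/3.
Branch term (-14/3)*sqrt(1 - d/(-9/5)): its argument vanishes at d = -9/5, a square-root branch point, modulus 9/5.
The radius of convergence is the smallest modulus among the singular points: 1/3.
The branch term is analytic at 1/3 and contributes nothing to the residue; only the rational part matters.
At the order-2 pole 1/3 set g(d) = (d - (1/3))^2*(rational part) = 24/11.
Order-2 pole: residue = g'(a); g'(1/3) = 0, so the residue is 0.
List the singular points by increasing real part (a conjugate pair: the negative imaginary part first).


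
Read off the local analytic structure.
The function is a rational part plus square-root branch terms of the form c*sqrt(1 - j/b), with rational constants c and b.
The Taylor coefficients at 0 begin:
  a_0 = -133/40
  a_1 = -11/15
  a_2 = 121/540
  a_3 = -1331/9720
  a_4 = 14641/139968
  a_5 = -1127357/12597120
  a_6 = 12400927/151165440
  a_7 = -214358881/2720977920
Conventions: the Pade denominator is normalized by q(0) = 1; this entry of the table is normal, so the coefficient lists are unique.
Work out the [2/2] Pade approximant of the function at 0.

The Pade approximant has numerator coefficients [-133/40, -121/32, -7865/10368]; denominator coefficients [1, 11/12, 121/1296].

Taylor coefficients needed (read off): a_0 = -133/40, a_1 = -11/15, a_2 = 121/540, a_3 = -1331/9720, a_4 = 14641/139968.
Write the denominator as Q(j) = 1 + q1*j + q2*j^2. Requiring Q*f - P = O(j^5) with deg P <= 2 kills the coefficients of j^3..j^4 in Q*f:
  j^3: a_3 + q1*a_2 + q2*a_1 = 0, i.e. -1331/9720 + (121/540)*q1 + (-11/15)*q2 = 0.
  j^4: a_4 + q1*a_3 + q2*a_2 = 0, i.e. 14641/139968 + (-1331/9720)*q1 + (121/540)*q2 = 0.
Solving this linear system: q1 = 11/12, q2 = 121/1296.
The numerator is Q*f truncated at degree 2: P0 = a_0 = -133/40; P1 = a_1 + q1*a_0 = -121/32; P2 = a_2 + q1*a_1 + q2*a_0 = -7865/10368.


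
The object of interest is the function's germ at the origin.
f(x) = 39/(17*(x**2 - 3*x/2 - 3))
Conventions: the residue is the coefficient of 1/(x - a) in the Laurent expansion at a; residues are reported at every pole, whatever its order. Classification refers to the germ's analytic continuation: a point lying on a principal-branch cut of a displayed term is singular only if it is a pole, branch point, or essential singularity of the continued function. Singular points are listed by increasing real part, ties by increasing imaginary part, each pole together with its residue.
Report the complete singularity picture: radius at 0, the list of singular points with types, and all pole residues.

Radius of convergence at 0: -3/4 + (1/4)*sqrt(57).
At 3/4 - (1/4)*sqrt(57): a pole of order 1; residue -(26/323)*sqrt(57).
At 3/4 + (1/4)*sqrt(57): a pole of order 1; residue (26/323)*sqrt(57).

Denominator factor (x**2 - 3*x/2 - 3): discriminant 57/4, real irrational roots 3/4 + (1/4)*sqrt(57) and 3/4 - (1/4)*sqrt(57); poles of order 1, moduli 3/4 + (1/4)*sqrt(57) and -3/4 + (1/4)*sqrt(57).
The radius of convergence is the smallest modulus among the singular points: -3/4 + (1/4)*sqrt(57).
The factor x**2 - 3*x/2 - 3 splits as (x - a)(x - a') with a = 3/4 - (1/4)*sqrt(57), a' = 3/4 + (1/4)*sqrt(57). At the order-1 pole a set g(x) = (x - a)*f(x) = [39/17] / (x - a').
Simple pole: residue = g(a) at a = 3/4 - (1/4)*sqrt(57), which is -(26/323)*sqrt(57).
The factor x**2 - 3*x/2 - 3 splits as (x - a)(x - a') with a = 3/4 + (1/4)*sqrt(57), a' = 3/4 - (1/4)*sqrt(57). At the order-1 pole a set g(x) = (x - a)*f(x) = [39/17] / (x - a').
Simple pole: residue = g(a) at a = 3/4 + (1/4)*sqrt(57), which is (26/323)*sqrt(57).
List the singular points by increasing real part (a conjugate pair: the negative imaginary part first).


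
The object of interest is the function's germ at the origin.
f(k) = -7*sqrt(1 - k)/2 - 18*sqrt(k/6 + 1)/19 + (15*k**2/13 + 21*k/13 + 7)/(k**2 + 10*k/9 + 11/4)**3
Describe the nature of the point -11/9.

The point is a regular point.

Denominator factors: k**2 + 10*k/9 + 11/4 = 935/324 at k = -11/9 — none vanishes.
Branch term sqrt(1 - k/(-6)): argument at -11/9 is 43/54, nonzero, so -11/9 is not its branch point (a point on a principal cut is still regular for the continued germ).
Branch term sqrt(1 - k/(1)): argument at -11/9 is 20/9, nonzero, so -11/9 is not its branch point (a point on a principal cut is still regular for the continued germ).
So the germ continues analytically to -11/9.


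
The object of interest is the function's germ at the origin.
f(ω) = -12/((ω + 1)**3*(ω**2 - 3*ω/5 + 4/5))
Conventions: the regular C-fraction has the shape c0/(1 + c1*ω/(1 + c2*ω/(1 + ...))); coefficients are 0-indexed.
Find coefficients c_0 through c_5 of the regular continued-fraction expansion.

The regular C-fraction coefficients are [-15, 9/4, -8/9, -13/36, 9/52, -246/13].

Taylor coefficients (expand at 0): a_0 = -15, a_1 = 135/4, a_2 = -735/16, a_3 = 4695/64, a_4 = -28815/256, a_5 = 142215/1024.
c0 = a_0 = -15. Peel one level at a time: if S = 1 + c*ω/S' with S'(0) = 1, then c is the ω-coefficient of S and S' = c*ω/(S - 1).
S_1 = c0/f = 1 + (9/4)*ω + (2)*ω^2 + ...; c1 = 9/4.
S_2 = c1*ω/(S_1 - 1) = 1 + (-8/9)*ω + (-26/81)*ω^2 + ...; c2 = -8/9.
S_3 = c2*ω/(S_2 - 1) = 1 + (-13/36)*ω + (1/16)*ω^2 + ...; c3 = -13/36.
S_4 = c3*ω/(S_3 - 1) = 1 + (9/52)*ω + (1107/338)*ω^2 + ...; c4 = 9/52.
S_5 = c4*ω/(S_4 - 1) = 1 + (-246/13)*ω + ...; c5 = -246/13.
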